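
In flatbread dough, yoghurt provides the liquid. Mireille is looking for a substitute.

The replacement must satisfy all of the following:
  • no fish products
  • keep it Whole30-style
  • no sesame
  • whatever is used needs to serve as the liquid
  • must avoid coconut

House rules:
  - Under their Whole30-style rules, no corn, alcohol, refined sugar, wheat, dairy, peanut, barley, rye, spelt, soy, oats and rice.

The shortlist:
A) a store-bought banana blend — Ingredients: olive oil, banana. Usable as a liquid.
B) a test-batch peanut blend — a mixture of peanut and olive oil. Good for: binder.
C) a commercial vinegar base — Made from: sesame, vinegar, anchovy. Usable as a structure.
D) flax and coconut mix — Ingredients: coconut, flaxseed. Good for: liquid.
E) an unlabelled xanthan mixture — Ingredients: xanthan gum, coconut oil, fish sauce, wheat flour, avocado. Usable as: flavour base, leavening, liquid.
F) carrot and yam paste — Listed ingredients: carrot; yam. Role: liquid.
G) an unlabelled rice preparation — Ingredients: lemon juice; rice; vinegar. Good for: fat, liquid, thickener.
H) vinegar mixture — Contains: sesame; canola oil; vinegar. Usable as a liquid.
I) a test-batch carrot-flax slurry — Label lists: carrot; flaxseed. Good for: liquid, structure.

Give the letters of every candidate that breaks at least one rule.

B, C, D, E, G, H

A: all constraints satisfied — valid
B: not usable as a liquid; has peanut, so not Whole30-style — reject
C: not usable as a liquid; has sesame, so not sesame-free (and 1 more) — reject
D: has coconut, so not coconut-free — no
E: has wheat flour, so not Whole30-style; has coconut oil, so not coconut-free (and 1 more) — reject
F: Whole30-style, no sesame — OK
G: has rice, so not Whole30-style — no
H: has sesame, so not sesame-free — out
I: all constraints satisfied — valid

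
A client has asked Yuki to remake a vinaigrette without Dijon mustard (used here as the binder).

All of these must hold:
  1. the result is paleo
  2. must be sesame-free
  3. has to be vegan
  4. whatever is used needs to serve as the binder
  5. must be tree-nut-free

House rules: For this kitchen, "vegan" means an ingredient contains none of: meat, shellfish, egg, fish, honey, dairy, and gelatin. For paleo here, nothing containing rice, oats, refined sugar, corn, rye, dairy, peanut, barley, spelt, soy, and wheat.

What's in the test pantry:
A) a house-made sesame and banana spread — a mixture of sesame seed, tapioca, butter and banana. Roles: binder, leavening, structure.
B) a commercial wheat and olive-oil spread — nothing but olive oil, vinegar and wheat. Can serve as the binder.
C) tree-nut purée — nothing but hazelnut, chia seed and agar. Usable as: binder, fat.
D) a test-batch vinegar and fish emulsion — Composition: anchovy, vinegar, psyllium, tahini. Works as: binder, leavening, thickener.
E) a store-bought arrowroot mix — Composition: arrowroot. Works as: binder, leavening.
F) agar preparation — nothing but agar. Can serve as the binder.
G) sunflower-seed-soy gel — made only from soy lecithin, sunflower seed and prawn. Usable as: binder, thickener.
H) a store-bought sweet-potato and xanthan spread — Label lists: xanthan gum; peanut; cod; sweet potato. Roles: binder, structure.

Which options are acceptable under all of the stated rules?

E, F

A: has butter, so not vegan; has butter, so not paleo (and 1 more) — no
B: has wheat, so not paleo — out
C: has hazelnut, so not tree-nut-free — no
D: has anchovy, so not vegan; has tahini, so not sesame-free — out
E: all constraints satisfied — OK
F: all constraints satisfied — keep
G: has prawn, so not vegan; has soy lecithin, so not paleo — reject
H: has cod, so not vegan; has peanut, so not paleo — no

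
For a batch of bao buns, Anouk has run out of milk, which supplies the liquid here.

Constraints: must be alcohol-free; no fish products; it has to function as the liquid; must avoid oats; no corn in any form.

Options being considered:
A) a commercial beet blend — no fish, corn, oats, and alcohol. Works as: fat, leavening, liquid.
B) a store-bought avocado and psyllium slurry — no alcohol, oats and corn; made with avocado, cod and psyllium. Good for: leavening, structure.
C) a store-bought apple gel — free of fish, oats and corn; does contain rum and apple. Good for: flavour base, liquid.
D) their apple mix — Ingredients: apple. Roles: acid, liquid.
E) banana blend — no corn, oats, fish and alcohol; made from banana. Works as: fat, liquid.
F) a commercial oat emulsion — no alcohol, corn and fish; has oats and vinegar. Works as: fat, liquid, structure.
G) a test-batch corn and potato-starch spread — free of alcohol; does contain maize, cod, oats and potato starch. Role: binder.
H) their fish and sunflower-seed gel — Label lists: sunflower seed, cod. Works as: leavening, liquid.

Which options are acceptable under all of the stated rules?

A: no alcohol, no fish — valid
B: not usable as a liquid; has cod, so not fish-free — no
C: has rum, so not alcohol-free — no
D: works as a liquid, no alcohol, no corn — OK
E: all constraints satisfied — OK
F: has oats, so not oat-free — out
G: not usable as a liquid; has cod, so not fish-free (and 2 more) — out
H: has cod, so not fish-free — reject

A, D, E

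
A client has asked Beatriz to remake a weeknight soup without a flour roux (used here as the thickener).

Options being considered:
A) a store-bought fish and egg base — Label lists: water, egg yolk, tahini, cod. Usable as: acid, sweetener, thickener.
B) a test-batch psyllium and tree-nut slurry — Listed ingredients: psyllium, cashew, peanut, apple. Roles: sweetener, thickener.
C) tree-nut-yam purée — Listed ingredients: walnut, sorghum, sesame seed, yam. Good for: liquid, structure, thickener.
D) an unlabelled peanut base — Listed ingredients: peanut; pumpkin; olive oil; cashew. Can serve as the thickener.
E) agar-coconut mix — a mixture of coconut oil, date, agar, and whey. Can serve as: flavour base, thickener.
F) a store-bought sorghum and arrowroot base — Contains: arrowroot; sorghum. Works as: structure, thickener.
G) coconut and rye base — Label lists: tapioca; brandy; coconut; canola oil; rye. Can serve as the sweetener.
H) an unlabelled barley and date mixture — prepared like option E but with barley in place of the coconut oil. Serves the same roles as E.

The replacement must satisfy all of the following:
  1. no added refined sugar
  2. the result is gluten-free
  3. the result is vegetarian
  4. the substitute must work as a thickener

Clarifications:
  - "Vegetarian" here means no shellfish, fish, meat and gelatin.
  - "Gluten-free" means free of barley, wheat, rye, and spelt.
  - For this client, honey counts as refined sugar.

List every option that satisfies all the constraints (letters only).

A: has cod, so not vegetarian — reject
B: nothing on the exclusion list — OK
C: vegetarian, no-added-sugar — OK
D: works as a thickener, vegetarian, no-added-sugar — OK
E: coconut oil and whey etc. — none of it excluded — keep
F: only sorghum and arrowroot; none excluded — keep
G: not usable as a thickener; has rye, so not gluten-free — out
H: has barley, so not gluten-free — out

B, C, D, E, F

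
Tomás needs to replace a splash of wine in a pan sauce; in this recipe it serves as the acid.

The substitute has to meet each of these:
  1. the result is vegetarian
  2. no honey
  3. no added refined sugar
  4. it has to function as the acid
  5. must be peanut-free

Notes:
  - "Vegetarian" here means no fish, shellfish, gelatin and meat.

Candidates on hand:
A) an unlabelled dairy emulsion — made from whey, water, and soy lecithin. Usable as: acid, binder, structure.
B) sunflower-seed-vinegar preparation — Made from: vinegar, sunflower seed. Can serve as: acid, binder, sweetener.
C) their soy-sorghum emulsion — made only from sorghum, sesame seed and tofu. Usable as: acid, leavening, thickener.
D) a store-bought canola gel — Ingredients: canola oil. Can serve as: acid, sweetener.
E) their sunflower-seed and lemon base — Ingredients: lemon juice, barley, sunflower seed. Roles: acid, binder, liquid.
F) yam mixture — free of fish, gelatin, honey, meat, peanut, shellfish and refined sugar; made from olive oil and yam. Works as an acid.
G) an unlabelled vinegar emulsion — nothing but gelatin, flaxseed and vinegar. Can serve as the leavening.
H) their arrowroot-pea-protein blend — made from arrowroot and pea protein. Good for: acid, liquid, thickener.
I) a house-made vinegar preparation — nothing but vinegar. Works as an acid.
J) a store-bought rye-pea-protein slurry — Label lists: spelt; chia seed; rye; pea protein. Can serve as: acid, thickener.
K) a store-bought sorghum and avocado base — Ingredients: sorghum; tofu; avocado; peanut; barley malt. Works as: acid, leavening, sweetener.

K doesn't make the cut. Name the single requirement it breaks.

peanut-free

usable as an acid: satisfied
vegetarian: satisfied
peanut-free: has peanut — fails
honey-free: satisfied
no-added-sugar: satisfied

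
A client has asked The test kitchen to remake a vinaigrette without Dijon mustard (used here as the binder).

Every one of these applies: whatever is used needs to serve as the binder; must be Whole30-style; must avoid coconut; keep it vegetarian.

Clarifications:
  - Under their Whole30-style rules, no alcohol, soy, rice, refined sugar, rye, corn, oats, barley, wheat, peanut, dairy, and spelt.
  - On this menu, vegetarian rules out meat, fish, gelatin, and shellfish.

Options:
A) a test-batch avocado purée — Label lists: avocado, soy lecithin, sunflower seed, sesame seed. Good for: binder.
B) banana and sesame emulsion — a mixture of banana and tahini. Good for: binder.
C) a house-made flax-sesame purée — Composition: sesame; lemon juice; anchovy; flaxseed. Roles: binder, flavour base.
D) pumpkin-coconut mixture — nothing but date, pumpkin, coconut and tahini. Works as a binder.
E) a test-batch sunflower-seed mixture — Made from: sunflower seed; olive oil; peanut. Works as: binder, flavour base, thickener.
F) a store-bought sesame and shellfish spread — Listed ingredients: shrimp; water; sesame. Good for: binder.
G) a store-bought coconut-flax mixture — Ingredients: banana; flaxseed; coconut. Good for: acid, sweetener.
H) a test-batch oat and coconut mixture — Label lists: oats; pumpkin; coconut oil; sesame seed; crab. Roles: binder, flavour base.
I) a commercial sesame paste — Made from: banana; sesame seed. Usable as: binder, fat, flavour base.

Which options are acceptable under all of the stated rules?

A: has soy lecithin, so not Whole30-style — no
B: only tahini and banana; none excluded — OK
C: has anchovy, so not vegetarian — reject
D: has coconut, so not coconut-free — out
E: has peanut, so not Whole30-style — reject
F: has shrimp, so not vegetarian — out
G: not usable as a binder; has coconut, so not coconut-free — out
H: has oats, so not Whole30-style; has crab, so not vegetarian (and 1 more) — out
I: all constraints satisfied — valid

B, I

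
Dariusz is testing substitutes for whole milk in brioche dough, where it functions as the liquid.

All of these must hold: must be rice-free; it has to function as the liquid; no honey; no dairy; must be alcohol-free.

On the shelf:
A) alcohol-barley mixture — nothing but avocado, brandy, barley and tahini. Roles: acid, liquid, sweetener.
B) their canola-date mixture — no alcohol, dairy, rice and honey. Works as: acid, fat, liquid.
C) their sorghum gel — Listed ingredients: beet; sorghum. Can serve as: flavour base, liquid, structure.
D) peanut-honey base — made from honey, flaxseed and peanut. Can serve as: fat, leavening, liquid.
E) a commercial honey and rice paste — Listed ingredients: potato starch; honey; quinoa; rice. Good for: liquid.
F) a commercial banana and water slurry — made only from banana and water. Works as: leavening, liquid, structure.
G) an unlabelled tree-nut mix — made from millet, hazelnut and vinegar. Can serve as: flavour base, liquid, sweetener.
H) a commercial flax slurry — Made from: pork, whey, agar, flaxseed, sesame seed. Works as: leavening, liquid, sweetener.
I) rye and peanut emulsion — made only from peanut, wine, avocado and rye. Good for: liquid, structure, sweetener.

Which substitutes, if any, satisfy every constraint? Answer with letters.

B, C, F, G

A: has brandy, so not alcohol-free — no
B: works as a liquid, no alcohol, no dairy — OK
C: works as a liquid, no dairy, no alcohol — keep
D: has honey, so not honey-free — no
E: has honey, so not honey-free; has rice, so not rice-free — out
F: every rule checks out — OK
G: works as a liquid, no rice, no dairy — OK
H: has whey, so not dairy-free — no
I: has wine, so not alcohol-free — no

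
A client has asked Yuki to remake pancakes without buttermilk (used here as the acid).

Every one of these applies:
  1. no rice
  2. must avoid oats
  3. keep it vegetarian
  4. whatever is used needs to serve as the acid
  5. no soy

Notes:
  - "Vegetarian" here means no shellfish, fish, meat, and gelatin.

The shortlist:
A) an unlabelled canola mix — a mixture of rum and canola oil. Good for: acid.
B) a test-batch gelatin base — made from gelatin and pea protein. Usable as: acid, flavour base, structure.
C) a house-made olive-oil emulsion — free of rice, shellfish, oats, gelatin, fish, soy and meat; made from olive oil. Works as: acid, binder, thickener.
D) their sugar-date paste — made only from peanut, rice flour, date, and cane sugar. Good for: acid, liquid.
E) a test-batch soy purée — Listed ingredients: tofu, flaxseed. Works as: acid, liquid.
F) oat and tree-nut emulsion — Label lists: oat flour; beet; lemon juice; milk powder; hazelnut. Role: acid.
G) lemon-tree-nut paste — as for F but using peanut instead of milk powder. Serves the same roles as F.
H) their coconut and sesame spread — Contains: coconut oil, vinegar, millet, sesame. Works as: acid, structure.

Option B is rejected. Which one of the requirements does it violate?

vegetarian

usable as an acid: satisfied
vegetarian: has gelatin — fails
rice-free: satisfied
soy-free: satisfied
oat-free: satisfied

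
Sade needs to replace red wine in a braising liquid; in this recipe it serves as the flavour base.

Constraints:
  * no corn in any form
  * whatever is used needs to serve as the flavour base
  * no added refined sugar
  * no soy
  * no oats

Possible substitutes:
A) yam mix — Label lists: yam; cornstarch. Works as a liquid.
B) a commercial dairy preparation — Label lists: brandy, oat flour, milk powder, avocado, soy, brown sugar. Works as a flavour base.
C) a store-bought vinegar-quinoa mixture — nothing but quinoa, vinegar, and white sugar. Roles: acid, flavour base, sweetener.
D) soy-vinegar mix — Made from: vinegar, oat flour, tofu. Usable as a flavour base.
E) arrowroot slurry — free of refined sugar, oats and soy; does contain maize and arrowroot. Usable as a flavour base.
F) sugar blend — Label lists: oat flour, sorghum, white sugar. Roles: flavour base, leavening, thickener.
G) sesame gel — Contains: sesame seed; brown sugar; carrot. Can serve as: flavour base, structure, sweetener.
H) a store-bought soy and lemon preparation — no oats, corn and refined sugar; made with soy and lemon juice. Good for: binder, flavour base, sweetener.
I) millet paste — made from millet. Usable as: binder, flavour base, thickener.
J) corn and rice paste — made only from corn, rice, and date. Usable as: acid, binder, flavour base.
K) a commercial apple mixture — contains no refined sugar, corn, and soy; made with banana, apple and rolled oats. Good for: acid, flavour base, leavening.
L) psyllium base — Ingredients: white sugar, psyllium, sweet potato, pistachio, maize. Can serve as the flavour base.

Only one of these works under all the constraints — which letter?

I

A: not usable as a flavour base; has cornstarch, so not corn-free — reject
B: has oat flour, so not oat-free; has brown sugar, so not no-added-sugar (and 1 more) — no
C: has white sugar, so not no-added-sugar — reject
D: has oat flour, so not oat-free; has tofu, so not soy-free — reject
E: has maize, so not corn-free — no
F: has oat flour, so not oat-free; has white sugar, so not no-added-sugar — out
G: has brown sugar, so not no-added-sugar — out
H: has soy, so not soy-free — reject
I: no corn, no soy — keep
J: has corn, so not corn-free — out
K: has rolled oats, so not oat-free — no
L: has maize, so not corn-free; has white sugar, so not no-added-sugar — out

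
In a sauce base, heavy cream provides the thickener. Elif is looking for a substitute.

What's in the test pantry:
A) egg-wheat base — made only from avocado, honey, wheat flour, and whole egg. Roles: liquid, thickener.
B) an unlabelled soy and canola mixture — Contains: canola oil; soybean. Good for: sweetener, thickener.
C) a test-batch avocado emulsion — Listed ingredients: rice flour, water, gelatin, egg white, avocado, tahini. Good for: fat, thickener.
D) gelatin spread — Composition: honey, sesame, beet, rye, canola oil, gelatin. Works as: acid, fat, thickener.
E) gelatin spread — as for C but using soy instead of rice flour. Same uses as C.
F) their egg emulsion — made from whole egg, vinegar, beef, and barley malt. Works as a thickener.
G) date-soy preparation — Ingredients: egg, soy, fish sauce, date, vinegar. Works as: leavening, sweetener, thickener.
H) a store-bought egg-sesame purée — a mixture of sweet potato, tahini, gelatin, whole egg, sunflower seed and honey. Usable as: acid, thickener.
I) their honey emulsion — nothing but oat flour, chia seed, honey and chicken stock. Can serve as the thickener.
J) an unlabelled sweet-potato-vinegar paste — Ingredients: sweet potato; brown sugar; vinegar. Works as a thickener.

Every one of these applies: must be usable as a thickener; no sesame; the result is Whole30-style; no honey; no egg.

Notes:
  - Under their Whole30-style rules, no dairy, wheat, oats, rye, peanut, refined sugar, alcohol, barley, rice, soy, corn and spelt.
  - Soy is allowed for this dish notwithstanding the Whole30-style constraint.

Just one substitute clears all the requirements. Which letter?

B

A: has wheat flour, so not Whole30-style; has whole egg, so not egg-free (and 1 more) — reject
B: soy is permitted under the Whole30-style carve-out; nothing else excluded — OK
C: has rice flour, so not Whole30-style; has egg white, so not egg-free (and 1 more) — out
D: has rye, so not Whole30-style; has sesame, so not sesame-free (and 1 more) — out
E: has egg white, so not egg-free; has tahini, so not sesame-free — no
F: has barley malt, so not Whole30-style; has whole egg, so not egg-free — out
G: has egg, so not egg-free — reject
H: has whole egg, so not egg-free; has tahini, so not sesame-free (and 1 more) — no
I: has oat flour, so not Whole30-style; has honey, so not honey-free — no
J: has brown sugar, so not Whole30-style — no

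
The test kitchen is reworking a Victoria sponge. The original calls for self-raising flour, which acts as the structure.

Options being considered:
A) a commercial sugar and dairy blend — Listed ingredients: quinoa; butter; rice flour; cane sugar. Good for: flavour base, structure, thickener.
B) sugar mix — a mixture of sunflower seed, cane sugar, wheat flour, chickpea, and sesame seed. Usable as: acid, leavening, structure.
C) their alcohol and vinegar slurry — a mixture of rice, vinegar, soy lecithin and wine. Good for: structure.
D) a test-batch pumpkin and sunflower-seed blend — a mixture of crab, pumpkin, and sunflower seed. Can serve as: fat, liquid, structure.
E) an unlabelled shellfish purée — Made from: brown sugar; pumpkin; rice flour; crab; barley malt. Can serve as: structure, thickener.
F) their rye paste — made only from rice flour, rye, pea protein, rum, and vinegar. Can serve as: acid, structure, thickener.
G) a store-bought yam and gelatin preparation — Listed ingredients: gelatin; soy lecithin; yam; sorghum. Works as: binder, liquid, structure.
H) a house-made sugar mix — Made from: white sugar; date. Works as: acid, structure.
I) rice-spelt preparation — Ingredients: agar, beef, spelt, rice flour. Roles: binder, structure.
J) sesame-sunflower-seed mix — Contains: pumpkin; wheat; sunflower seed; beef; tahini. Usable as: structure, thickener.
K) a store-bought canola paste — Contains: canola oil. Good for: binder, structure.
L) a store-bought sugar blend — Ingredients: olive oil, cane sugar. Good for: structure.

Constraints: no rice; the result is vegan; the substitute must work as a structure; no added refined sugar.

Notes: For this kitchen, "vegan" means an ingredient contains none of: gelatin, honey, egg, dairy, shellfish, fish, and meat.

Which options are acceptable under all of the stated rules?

K

A: has butter, so not vegan; has cane sugar, so not no-added-sugar (and 1 more) — out
B: has cane sugar, so not no-added-sugar — out
C: has rice, so not rice-free — no
D: has crab, so not vegan — reject
E: has crab, so not vegan; has brown sugar, so not no-added-sugar (and 1 more) — out
F: has rice flour, so not rice-free — no
G: has gelatin, so not vegan — out
H: has white sugar, so not no-added-sugar — no
I: has beef, so not vegan; has rice flour, so not rice-free — out
J: has beef, so not vegan — no
K: only canola oil; none excluded — keep
L: has cane sugar, so not no-added-sugar — out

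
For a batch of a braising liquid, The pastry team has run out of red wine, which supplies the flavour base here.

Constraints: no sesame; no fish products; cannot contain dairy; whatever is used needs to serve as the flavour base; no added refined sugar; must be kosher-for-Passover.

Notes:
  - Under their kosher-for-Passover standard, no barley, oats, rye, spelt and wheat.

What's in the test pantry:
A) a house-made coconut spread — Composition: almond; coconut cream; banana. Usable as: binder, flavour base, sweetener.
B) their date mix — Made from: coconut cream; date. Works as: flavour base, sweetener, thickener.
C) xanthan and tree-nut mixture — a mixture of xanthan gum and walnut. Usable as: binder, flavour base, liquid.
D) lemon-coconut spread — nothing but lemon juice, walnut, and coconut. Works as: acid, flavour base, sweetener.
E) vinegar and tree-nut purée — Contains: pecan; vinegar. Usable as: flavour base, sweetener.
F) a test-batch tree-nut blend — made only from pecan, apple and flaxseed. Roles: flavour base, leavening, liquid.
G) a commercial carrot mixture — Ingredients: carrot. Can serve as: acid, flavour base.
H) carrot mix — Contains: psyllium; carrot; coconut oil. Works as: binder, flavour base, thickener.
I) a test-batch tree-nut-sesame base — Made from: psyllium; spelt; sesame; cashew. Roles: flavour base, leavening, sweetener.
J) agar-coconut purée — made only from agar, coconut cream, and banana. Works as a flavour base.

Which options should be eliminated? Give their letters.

I

A: only coconut cream, almond, and banana; none excluded — valid
B: no sesame, no refined sugar — OK
C: works as a flavour base, no dairy, kosher-for-Passover — valid
D: works as a flavour base, no fish, no sesame — OK
E: works as a flavour base, no fish, no refined sugar — keep
F: every rule checks out — OK
G: kosher-for-Passover, no fish — valid
H: only coconut oil, carrot, and psyllium; none excluded — valid
I: has spelt, so not kosher-for-Passover; has sesame, so not sesame-free — reject
J: only coconut cream, banana, and agar; none excluded — keep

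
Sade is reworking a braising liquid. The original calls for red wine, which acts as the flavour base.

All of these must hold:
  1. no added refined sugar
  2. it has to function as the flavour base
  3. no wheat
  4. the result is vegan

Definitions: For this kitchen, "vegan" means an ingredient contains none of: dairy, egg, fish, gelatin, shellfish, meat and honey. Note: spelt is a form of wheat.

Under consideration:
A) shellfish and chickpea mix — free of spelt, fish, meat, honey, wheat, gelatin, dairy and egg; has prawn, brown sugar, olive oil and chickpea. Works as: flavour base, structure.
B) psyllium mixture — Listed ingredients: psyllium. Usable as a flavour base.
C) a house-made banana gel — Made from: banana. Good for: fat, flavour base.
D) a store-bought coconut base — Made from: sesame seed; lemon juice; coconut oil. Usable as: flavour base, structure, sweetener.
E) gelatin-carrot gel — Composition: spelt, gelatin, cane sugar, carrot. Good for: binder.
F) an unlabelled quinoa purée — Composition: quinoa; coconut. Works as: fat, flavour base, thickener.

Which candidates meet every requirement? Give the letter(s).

B, C, D, F

A: has prawn, so not vegan; has brown sugar, so not no-added-sugar — no
B: nothing on the exclusion list — keep
C: wheat-free, no refined sugar — valid
D: no refined sugar, vegan — valid
E: not usable as a flavour base; has gelatin, so not vegan (and 2 more) — out
F: only coconut and quinoa; none excluded — OK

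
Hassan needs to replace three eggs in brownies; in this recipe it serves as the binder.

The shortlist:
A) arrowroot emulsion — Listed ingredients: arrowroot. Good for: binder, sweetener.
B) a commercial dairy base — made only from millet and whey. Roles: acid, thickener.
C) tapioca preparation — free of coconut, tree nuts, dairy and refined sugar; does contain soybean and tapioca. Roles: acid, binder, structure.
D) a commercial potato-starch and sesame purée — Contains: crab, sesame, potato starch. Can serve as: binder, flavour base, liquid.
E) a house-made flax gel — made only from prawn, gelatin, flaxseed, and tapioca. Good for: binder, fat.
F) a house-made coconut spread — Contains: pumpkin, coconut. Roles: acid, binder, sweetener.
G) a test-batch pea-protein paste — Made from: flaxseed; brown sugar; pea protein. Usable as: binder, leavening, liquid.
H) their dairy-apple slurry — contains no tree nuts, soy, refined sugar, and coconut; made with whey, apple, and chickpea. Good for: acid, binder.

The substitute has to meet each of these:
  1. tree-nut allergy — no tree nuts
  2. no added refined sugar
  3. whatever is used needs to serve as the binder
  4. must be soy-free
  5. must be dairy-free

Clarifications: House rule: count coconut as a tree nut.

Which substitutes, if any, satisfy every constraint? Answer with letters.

A, D, E

A: no soy, no refined sugar — keep
B: not usable as a binder; has whey, so not dairy-free — reject
C: has soybean, so not soy-free — out
D: nothing on the exclusion list — OK
E: gelatin and prawn etc. — none of it excluded — valid
F: has coconut, so not tree-nut-free — no
G: has brown sugar, so not no-added-sugar — out
H: has whey, so not dairy-free — reject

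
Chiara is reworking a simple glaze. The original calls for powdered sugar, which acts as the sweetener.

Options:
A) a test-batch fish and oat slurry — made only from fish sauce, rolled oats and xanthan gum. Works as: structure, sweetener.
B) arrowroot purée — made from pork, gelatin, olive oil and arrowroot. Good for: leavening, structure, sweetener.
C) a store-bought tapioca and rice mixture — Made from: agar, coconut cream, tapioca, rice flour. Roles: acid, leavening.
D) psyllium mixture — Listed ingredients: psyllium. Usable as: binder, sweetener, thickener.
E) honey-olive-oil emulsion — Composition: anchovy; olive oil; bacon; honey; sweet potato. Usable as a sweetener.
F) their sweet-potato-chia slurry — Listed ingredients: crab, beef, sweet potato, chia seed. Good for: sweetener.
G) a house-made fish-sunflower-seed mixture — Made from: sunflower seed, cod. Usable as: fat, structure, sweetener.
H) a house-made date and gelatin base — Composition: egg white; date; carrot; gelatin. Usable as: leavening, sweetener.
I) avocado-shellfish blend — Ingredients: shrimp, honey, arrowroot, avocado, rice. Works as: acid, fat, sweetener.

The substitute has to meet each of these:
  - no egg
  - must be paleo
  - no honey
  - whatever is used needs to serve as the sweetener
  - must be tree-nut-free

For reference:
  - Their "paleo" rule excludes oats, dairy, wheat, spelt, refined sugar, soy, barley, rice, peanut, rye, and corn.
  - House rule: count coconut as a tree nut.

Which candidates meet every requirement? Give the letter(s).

A: has rolled oats, so not paleo — out
B: every rule checks out — valid
C: not usable as a sweetener; has rice flour, so not paleo (and 1 more) — no
D: works as a sweetener, paleo, tree-nut-free — valid
E: has honey, so not honey-free — reject
F: no honey, tree-nut-free — OK
G: only cod and sunflower seed; none excluded — keep
H: has egg white, so not egg-free — reject
I: has rice, so not paleo; has honey, so not honey-free — reject

B, D, F, G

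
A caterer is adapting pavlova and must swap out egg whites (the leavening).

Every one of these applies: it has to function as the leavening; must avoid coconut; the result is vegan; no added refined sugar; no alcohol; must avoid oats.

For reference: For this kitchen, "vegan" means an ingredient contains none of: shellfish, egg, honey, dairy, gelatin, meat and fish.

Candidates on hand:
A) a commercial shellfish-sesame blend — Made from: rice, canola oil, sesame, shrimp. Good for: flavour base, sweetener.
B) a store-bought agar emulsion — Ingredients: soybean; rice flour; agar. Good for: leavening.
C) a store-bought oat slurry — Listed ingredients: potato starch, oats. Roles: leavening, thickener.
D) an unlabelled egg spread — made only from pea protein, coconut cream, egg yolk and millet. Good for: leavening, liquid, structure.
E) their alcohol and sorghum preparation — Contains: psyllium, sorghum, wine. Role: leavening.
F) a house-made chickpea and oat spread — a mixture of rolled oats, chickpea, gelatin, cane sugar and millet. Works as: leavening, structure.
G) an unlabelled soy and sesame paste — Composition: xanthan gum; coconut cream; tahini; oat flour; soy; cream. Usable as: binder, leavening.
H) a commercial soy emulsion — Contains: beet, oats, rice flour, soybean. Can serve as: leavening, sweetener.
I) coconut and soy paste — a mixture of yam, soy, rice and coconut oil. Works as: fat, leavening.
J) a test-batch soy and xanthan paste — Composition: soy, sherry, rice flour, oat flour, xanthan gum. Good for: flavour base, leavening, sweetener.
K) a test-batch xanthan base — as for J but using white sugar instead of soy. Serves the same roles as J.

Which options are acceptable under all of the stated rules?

B

A: not usable as a leavening; has shrimp, so not vegan — reject
B: only rice flour, soybean, and agar; none excluded — OK
C: has oats, so not oat-free — no
D: has egg yolk, so not vegan; has coconut cream, so not coconut-free — reject
E: has wine, so not alcohol-free — reject
F: has gelatin, so not vegan; has rolled oats, so not oat-free (and 1 more) — out
G: has cream, so not vegan; has oat flour, so not oat-free (and 1 more) — no
H: has oats, so not oat-free — out
I: has coconut oil, so not coconut-free — no
J: has oat flour, so not oat-free; has sherry, so not alcohol-free — no
K: has oat flour, so not oat-free; has sherry, so not alcohol-free (and 1 more) — reject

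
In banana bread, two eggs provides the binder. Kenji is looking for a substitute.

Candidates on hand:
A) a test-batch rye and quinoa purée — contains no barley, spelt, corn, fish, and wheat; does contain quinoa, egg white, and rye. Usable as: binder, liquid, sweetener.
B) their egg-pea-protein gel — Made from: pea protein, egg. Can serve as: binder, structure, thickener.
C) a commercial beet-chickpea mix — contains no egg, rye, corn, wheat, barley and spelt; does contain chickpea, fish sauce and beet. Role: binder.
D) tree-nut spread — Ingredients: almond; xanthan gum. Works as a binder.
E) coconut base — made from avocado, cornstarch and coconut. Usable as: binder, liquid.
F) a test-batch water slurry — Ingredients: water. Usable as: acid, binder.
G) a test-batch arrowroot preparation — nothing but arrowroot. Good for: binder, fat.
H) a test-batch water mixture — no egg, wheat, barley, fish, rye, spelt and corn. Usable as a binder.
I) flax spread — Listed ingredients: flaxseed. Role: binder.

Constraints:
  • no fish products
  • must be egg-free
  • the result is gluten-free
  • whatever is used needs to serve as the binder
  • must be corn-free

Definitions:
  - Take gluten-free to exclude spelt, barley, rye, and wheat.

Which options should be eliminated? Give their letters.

A: has rye, so not gluten-free; has egg white, so not egg-free — no
B: has egg, so not egg-free — out
C: has fish sauce, so not fish-free — reject
D: only almond and xanthan gum; none excluded — valid
E: has cornstarch, so not corn-free — out
F: works as a binder, no egg, gluten-free — keep
G: only arrowroot; none excluded — OK
H: works as a binder, no egg, gluten-free — valid
I: works as a binder, no corn, no fish — OK

A, B, C, E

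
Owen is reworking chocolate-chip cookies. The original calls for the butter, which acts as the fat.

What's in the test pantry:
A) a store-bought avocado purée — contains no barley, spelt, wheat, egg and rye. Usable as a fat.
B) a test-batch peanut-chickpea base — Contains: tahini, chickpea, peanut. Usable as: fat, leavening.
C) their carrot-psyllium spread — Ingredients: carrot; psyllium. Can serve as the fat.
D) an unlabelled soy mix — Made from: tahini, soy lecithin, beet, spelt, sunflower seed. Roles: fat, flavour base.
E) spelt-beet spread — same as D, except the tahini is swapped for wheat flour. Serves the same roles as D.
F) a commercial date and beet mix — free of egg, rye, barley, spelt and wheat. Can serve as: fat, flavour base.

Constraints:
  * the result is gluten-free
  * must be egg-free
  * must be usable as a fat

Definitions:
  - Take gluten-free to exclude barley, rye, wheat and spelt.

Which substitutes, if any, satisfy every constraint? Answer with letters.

A, B, C, F

A: works as a fat, gluten-free, no egg — keep
B: nothing on the exclusion list — keep
C: works as a fat, gluten-free, no egg — valid
D: has spelt, so not gluten-free — no
E: has spelt, so not gluten-free — out
F: no egg, gluten-free — OK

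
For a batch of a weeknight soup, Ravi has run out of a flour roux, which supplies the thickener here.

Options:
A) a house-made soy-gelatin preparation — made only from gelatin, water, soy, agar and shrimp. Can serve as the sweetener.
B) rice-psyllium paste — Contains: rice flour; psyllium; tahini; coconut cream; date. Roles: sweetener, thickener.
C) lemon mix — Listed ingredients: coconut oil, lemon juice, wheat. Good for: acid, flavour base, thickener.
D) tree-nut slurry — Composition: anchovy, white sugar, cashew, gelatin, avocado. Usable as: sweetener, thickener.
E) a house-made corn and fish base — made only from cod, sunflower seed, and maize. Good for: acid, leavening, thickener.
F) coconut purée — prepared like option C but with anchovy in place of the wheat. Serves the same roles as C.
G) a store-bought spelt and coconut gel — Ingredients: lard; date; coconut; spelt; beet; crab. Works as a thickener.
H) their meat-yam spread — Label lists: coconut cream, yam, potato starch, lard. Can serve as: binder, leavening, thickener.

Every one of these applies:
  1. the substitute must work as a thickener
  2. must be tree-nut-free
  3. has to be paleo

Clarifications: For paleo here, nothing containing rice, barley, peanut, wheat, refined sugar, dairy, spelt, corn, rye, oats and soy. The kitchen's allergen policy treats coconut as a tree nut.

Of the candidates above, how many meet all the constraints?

A: not usable as a thickener; has soy, so not paleo — out
B: has rice flour, so not paleo; has coconut cream, so not tree-nut-free — no
C: has wheat, so not paleo; has coconut oil, so not tree-nut-free — reject
D: has white sugar, so not paleo; has cashew, so not tree-nut-free — reject
E: has maize, so not paleo — reject
F: has coconut oil, so not tree-nut-free — reject
G: has spelt, so not paleo; has coconut, so not tree-nut-free — reject
H: has coconut cream, so not tree-nut-free — no

0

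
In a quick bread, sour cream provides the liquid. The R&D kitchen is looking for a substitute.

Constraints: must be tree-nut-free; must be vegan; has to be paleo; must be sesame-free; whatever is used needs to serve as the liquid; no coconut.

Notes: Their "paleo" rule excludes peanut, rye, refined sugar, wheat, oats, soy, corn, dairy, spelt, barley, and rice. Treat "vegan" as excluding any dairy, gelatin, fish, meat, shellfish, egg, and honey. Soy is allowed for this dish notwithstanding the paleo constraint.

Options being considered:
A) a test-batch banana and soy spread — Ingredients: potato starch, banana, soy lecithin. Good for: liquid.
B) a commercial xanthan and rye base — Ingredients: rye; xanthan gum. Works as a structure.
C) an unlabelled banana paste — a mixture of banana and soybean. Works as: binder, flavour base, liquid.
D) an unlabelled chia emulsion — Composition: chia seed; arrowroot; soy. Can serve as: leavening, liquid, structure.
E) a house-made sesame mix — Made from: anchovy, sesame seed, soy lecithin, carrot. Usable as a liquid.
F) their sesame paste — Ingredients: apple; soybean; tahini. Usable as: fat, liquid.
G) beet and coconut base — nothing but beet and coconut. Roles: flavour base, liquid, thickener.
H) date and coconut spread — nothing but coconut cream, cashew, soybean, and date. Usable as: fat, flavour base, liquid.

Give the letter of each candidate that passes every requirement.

A, C, D

A: soy is permitted under the paleo carve-out; nothing else excluded — OK
B: not usable as a liquid; has rye, so not paleo — no
C: soy is permitted under the paleo carve-out; nothing else excluded — valid
D: soy is permitted under the paleo carve-out; nothing else excluded — valid
E: has anchovy, so not vegan; has sesame seed, so not sesame-free — out
F: has tahini, so not sesame-free — out
G: has coconut, so not coconut-free — no
H: has coconut cream, so not coconut-free; has cashew, so not tree-nut-free — out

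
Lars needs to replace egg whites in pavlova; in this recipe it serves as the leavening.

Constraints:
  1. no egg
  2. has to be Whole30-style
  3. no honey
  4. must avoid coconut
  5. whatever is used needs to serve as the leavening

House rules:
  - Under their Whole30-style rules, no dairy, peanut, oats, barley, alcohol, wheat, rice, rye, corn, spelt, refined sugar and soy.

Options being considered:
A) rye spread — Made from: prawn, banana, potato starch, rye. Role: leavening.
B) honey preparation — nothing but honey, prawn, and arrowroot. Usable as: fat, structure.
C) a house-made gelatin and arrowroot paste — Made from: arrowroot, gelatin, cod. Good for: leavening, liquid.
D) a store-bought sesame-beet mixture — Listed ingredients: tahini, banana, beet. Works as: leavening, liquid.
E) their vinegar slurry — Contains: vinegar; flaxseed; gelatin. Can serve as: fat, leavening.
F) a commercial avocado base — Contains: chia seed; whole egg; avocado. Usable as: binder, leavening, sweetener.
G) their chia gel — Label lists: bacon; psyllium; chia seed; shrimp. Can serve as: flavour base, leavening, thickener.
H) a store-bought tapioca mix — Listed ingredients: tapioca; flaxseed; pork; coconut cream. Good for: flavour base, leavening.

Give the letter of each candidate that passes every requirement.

C, D, E, G

A: has rye, so not Whole30-style — reject
B: not usable as a leavening; has honey, so not honey-free — no
C: all constraints satisfied — OK
D: works as a leavening, Whole30-style, no honey — OK
E: works as a leavening, no coconut, no honey — valid
F: has whole egg, so not egg-free — reject
G: bacon and shrimp etc. — none of it excluded — keep
H: has coconut cream, so not coconut-free — out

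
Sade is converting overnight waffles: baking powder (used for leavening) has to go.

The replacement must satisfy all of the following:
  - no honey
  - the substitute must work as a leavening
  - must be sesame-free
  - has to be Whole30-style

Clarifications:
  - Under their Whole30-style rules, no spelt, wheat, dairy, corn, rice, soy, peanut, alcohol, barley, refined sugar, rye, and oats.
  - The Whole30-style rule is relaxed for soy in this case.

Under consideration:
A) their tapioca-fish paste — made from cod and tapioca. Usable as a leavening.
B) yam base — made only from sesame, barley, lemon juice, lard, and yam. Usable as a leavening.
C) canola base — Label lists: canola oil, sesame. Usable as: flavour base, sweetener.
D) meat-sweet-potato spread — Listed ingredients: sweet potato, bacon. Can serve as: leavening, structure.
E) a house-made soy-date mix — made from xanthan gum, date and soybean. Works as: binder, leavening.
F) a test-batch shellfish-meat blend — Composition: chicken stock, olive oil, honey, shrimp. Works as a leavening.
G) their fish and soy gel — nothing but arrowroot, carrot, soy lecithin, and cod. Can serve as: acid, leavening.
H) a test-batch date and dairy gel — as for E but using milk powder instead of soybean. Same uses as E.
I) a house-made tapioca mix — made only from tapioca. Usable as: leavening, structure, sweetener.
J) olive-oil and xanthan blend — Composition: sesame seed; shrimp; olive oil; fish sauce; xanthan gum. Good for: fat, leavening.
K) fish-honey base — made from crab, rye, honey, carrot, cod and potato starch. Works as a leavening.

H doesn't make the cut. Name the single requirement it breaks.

Whole30-style

usable as a leavening: satisfied
Whole30-style: has milk powder — fails
sesame-free: satisfied
honey-free: satisfied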